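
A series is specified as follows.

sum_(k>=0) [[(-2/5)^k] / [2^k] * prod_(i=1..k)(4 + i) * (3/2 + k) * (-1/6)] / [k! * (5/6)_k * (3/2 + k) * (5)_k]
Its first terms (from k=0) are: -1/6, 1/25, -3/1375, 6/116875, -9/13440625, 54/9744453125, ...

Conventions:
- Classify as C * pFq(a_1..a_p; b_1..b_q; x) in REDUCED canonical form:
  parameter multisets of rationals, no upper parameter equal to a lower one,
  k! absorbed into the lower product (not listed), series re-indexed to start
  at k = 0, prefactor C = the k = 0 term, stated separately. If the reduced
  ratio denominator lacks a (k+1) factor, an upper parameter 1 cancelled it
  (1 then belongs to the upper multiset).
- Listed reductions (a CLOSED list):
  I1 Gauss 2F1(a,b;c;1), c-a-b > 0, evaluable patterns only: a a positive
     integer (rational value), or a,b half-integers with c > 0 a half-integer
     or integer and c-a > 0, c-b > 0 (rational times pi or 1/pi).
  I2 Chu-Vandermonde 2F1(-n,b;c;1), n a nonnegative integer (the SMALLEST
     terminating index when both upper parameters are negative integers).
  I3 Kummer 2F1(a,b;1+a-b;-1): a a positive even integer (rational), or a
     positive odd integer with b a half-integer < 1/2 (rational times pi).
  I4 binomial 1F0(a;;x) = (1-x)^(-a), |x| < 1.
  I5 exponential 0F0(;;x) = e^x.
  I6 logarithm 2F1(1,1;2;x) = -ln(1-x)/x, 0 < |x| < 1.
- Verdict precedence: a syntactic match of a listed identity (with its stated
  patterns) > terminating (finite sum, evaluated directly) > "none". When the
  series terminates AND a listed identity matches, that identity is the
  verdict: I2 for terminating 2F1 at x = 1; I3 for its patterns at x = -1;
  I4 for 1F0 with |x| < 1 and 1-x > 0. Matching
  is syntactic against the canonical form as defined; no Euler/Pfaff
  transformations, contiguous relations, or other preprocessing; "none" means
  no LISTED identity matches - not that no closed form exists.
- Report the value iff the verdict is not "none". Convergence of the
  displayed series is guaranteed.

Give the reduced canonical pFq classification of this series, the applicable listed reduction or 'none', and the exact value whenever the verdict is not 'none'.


Canonical form: C = -1/6 times 0F1 with upper {-}, lower {5/6}, x = -1/5. Verdict: none - this 0F1 at x = -1/5 matches no listed pattern, and upper {-} holds no stopper.

Structural cue: with t_0 = -1/6, the parameter 5 appears in both the upper and lower lists and cancels (alongside the other common factor).
Consecutive-term ratio: r(k) = (-1/5) * 1 / [(k+5/6) (k+1)] - poly over poly, x = (-1/5) from leading terms; C = -1/6 at k = 0.


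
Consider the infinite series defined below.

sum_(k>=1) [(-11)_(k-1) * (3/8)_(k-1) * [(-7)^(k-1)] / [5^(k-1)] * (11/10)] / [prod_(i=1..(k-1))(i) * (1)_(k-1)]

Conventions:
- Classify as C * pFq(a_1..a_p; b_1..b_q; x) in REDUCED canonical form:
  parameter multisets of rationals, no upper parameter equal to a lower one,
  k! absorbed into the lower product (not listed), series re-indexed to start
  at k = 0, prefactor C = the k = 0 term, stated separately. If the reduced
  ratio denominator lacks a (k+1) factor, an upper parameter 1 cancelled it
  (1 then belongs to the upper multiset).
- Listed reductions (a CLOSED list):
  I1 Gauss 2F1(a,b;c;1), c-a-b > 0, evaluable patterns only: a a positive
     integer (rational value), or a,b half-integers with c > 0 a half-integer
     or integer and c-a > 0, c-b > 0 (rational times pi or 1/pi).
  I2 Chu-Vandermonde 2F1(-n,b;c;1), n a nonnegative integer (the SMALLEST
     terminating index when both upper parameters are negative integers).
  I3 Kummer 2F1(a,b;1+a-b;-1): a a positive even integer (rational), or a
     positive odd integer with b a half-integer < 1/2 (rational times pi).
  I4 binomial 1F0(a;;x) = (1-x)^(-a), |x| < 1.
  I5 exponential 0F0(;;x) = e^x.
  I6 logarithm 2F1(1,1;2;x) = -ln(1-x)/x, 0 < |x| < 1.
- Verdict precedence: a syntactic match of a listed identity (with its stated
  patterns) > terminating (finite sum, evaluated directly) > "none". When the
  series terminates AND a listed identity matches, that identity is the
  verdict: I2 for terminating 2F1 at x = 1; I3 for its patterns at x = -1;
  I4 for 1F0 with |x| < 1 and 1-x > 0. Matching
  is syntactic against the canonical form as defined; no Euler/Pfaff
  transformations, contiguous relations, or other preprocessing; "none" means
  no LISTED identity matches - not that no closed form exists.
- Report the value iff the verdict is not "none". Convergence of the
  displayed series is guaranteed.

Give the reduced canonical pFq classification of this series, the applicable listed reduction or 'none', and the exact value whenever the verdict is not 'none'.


Reduced: x = -7/5, 2F1, upper = {-11, 3/8}, lower = {1}, C = 11/10. Verdict: terminating - upper -11 stops the sum at k = 11; the 12 terms are added exactly. Its exact value is 483778838232449437396807/214748364800000000000.

The tell: t_0 being 11/10, the two geometric factors (prefactor 11/10) combine into one argument.
Ratio: r(k) = (-7/5) * (k-11) (k+3/8) / [(k+1) (k+1)] ; factor over Q: parameters, x = (-7/5), and C = 11/10.


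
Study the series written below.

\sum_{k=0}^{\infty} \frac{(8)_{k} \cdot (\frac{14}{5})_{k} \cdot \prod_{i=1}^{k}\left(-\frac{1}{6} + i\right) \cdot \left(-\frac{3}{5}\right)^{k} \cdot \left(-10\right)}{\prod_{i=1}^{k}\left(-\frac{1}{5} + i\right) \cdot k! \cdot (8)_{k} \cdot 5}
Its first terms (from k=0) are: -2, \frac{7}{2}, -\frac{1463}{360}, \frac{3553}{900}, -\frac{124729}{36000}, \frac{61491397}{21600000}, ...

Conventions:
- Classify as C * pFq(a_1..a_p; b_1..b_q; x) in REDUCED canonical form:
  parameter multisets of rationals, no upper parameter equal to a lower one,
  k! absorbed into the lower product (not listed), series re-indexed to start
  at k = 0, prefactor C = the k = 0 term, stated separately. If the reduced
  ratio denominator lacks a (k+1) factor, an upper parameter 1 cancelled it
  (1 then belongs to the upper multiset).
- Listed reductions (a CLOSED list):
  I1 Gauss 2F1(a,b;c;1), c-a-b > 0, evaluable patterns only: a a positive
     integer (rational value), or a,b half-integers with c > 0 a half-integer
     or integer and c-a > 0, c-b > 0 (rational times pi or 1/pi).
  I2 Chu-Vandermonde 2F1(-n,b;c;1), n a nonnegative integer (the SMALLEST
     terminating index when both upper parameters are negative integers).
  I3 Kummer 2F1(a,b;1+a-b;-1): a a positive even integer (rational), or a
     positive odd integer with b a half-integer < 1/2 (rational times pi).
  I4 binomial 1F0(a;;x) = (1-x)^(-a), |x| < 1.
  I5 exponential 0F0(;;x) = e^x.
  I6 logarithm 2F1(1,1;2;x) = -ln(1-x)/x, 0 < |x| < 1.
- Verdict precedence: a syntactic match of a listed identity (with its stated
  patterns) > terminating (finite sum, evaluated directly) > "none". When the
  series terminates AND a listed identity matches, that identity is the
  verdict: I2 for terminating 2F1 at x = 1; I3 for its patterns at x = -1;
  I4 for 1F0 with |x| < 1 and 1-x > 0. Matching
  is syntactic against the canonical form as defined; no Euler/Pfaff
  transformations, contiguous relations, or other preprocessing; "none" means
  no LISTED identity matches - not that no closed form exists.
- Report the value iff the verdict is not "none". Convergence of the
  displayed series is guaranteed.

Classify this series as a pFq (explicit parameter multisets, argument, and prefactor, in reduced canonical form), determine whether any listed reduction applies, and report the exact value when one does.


Classification (C = -2): 2F1 with upper {\frac{5}{6}, \frac{14}{5}}, lower {\frac{4}{5}}, argument x = -\frac{3}{5}. Verdict: none here - no I1-I6 shape fits x = -\frac{3}{5} with lower {\frac{4}{5}}.

The tell: t_0 being -2, the constant factors (C = -2) combine into one prefactor.
Ratio: r(k) = -\frac{3}{5} * (k+\frac{5}{6}) (k+\frac{14}{5}) / [(k+\frac{4}{5}) (k+1)] ; factor over Q: parameters, x = -\frac{3}{5}, and C = -2.


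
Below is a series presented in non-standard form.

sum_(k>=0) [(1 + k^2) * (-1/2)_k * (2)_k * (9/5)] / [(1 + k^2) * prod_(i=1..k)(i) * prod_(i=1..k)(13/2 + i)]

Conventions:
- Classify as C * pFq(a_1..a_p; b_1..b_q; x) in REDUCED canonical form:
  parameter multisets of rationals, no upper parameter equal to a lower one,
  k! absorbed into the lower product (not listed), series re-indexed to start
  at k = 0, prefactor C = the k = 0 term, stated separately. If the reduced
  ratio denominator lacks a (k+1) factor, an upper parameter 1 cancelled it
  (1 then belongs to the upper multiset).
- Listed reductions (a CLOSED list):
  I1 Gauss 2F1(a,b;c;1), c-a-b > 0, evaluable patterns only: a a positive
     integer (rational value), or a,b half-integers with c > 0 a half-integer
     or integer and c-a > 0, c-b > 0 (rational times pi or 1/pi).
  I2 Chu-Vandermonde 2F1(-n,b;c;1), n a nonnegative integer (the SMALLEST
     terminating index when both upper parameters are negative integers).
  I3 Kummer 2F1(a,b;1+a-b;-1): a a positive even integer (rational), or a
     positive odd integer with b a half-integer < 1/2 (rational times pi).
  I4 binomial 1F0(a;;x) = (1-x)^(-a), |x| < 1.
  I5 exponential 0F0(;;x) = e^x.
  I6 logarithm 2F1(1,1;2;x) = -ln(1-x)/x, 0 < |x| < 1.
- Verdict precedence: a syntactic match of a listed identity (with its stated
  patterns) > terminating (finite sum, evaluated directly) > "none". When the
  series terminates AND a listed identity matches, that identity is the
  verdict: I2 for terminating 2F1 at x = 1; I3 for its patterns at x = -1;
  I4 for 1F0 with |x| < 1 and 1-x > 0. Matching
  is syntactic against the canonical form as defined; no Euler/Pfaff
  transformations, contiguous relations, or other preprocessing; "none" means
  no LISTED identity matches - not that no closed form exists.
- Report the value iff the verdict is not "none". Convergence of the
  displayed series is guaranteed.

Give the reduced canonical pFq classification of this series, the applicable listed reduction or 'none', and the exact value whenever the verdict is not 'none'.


The series (x = 1) is 2F1: upper {-1/2, 2}, lower {15/2}, prefactor 9/5. Verdict: this is Gauss (I1, integer-parameter pattern) (x = 1: the Gamma ratio telescopes since c-a-b = 6 > 0 and a = 2 in Z>0). Sum: 429/280.

Structural cue: t_0 being 9/5, the factor k^2 + 1 cancels (top and bottom), leaving C = 9/5.
Term ratio: r(k) = 1 * (k-1/2) (k+2) / [(k+15/2) (k+1)] - rational in k. x = 1; t_0 = 9/5; negate the roots.


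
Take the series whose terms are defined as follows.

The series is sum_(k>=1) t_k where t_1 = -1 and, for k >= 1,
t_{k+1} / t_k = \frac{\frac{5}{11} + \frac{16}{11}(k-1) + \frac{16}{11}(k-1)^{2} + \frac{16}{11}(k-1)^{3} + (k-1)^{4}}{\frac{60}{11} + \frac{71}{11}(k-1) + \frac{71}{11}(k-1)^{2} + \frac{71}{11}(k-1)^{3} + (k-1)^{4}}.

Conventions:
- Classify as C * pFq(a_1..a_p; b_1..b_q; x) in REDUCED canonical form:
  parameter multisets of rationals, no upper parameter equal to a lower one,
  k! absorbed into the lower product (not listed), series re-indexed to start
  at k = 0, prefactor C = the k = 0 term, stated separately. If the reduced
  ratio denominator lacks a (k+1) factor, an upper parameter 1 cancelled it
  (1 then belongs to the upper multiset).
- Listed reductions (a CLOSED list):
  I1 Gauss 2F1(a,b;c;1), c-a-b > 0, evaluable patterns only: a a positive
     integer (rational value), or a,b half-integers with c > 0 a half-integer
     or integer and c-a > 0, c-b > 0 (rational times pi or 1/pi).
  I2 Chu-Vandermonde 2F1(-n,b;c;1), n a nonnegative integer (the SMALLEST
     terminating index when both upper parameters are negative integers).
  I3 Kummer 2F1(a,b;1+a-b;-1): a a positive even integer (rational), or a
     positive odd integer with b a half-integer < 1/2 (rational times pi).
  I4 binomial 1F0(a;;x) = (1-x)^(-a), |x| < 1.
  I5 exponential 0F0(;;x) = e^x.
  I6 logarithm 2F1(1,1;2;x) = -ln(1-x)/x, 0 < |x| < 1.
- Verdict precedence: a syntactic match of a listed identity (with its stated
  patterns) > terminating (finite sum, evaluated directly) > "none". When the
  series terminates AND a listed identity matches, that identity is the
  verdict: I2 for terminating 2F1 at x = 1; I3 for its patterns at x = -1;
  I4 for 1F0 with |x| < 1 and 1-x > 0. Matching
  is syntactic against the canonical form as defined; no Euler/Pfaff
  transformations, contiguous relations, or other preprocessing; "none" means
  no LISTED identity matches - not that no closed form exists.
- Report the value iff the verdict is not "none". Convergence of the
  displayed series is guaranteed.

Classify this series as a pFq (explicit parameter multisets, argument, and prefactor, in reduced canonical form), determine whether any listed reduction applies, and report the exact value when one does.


x = 1 here; the reduced form reads 2F1, upper {\frac{5}{11}, 1}, lower {\frac{60}{11}}, C = -1. Verdict: Gauss (I1, integer-parameter pattern) matches (x = 1: the Gamma ratio telescopes since c-a-b = 4 > 0 and a = 1 in Z>0). Value: -\frac{49}{44}.

The tell: t_0 = -1 here, and roots of the ratio polynomials (C = -1) are the negated parameters.
Ratio: r(k) = 1 * (k+\frac{5}{11}) (k+1) / [(k+\frac{60}{11}) (k+1)] ; factor over Q: parameters, x = 1, and C = -1.


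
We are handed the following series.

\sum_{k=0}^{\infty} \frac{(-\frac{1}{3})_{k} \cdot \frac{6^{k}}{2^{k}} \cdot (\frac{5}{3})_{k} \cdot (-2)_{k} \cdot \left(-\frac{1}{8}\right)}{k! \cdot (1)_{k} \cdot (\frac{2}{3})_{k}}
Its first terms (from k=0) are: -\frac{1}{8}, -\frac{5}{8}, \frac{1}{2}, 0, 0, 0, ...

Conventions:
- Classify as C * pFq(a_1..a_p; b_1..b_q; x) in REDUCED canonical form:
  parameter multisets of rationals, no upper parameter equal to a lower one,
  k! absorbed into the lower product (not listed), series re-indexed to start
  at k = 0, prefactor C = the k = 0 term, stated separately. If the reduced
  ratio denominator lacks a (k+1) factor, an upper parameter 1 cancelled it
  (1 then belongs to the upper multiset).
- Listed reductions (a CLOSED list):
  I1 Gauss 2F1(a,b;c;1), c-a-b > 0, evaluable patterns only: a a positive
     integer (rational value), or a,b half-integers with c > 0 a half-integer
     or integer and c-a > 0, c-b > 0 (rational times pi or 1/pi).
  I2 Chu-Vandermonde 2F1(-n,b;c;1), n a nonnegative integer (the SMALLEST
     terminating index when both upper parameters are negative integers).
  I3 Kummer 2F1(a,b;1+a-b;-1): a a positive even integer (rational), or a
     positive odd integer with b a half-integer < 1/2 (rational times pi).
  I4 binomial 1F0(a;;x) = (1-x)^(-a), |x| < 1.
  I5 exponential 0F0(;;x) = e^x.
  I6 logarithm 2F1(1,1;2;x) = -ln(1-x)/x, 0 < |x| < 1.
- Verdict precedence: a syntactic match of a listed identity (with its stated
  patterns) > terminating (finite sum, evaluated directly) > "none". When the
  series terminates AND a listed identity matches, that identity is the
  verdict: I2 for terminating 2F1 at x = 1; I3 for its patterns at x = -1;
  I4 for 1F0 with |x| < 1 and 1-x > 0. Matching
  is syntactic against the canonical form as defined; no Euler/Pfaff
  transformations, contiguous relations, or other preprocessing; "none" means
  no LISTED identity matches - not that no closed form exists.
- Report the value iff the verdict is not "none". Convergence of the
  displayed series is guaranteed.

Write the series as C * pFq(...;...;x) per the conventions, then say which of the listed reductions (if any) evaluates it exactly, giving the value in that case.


Reduced: x = 3, 3F2, upper = {-2, -\frac{1}{3}, \frac{5}{3}}, lower = {\frac{2}{3}, 1}, C = -\frac{1}{8}. Verdict: terminating - the sum ends at index 2 because -2 is a negative integer; exact evaluation follows. Value: -\frac{1}{4}.

The tell: t_0 being -\frac{1}{8}, the two k-th powers (C = -1/8, x = 3) combine into one argument.
Term ratio: r(k) = 3 * (k-2) (k-\frac{1}{3}) (k+\frac{5}{3}) / [(k+\frac{2}{3}) (k+1) (k+1)] - rational; roots negated = parameters, x = 3, C = -\frac{1}{8}.


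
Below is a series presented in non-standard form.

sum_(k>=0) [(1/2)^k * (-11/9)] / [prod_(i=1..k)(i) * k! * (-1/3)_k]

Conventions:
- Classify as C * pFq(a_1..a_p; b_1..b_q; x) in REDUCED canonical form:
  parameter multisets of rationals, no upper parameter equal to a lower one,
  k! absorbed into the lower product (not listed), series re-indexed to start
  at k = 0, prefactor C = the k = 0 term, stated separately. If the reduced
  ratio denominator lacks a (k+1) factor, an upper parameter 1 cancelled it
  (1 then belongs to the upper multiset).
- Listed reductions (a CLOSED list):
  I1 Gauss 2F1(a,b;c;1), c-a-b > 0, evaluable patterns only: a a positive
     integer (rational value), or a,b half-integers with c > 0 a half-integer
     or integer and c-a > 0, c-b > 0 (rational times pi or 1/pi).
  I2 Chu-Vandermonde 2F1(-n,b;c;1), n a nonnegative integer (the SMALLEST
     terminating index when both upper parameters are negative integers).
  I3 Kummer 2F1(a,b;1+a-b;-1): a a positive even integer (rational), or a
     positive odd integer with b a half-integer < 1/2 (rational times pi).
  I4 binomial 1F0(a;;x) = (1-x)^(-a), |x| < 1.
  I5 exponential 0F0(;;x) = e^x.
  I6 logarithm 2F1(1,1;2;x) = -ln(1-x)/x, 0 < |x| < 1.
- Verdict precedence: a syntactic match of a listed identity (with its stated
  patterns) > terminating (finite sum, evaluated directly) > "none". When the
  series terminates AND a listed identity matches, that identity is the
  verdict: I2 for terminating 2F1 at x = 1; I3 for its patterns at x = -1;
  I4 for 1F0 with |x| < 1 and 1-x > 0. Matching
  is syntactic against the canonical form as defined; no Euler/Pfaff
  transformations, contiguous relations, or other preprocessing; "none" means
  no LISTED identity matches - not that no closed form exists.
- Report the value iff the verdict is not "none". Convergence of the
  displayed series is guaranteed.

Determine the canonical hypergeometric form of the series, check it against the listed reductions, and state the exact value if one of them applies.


Reduced: x = 1/2, 0F2, upper = {-}, lower = {-1/3, 1}, C = -11/9. Verdict: none. No listed pattern accepts 0F2(-; -1/3, 1; 1/2).

First insight: t_0 = -11/9 here, and the lower running product (prefactor -11/9) is a rising factorial.
Consecutive-term ratio: r(k) = (1/2) * 1 / [(k-1/3) (k+1) (k+1)] ; factor over Q: parameters, x = (1/2), and C = -11/9.


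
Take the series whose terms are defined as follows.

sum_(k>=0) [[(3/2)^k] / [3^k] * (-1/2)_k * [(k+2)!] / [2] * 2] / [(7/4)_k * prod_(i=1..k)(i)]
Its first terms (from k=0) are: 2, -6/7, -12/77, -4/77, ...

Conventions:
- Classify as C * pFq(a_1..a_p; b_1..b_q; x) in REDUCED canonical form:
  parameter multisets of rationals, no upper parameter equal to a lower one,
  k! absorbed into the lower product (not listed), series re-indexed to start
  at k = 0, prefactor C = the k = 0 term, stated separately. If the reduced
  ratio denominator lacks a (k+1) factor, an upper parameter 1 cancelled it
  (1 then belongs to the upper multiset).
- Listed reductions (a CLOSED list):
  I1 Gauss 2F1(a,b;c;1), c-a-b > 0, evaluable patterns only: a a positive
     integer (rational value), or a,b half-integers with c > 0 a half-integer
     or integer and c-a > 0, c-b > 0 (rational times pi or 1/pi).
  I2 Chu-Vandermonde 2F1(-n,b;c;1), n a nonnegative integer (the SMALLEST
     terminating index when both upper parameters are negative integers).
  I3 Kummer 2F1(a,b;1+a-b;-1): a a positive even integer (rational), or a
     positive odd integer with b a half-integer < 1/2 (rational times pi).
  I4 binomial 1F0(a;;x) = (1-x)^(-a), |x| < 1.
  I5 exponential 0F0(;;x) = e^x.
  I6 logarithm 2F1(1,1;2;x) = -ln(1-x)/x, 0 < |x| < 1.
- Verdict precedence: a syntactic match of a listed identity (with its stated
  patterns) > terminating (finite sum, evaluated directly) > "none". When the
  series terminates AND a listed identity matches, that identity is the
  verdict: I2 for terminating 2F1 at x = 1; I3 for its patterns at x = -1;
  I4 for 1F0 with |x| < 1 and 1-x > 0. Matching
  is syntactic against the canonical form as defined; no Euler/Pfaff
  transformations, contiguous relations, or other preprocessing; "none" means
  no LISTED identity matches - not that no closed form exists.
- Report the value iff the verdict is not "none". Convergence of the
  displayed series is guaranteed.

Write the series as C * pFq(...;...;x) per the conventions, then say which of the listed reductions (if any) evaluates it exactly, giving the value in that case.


x = 1/2 here; the reduced form reads 2F1, upper {-1/2, 3}, lower {7/4}, C = 2. Verdict: none - at argument 1/2 the multisets {-1/2, 3} ; {7/4} match no listed identity.

Structural cue: with t_0 = 2, the two k-th powers (prefactor 2) combine into one argument.
Consecutive-term ratio: r(k) = (1/2) * (k-1/2) (k+3) / [(k+7/4) (k+1)] - rational in k. x = (1/2); t_0 = 2; negate the roots.


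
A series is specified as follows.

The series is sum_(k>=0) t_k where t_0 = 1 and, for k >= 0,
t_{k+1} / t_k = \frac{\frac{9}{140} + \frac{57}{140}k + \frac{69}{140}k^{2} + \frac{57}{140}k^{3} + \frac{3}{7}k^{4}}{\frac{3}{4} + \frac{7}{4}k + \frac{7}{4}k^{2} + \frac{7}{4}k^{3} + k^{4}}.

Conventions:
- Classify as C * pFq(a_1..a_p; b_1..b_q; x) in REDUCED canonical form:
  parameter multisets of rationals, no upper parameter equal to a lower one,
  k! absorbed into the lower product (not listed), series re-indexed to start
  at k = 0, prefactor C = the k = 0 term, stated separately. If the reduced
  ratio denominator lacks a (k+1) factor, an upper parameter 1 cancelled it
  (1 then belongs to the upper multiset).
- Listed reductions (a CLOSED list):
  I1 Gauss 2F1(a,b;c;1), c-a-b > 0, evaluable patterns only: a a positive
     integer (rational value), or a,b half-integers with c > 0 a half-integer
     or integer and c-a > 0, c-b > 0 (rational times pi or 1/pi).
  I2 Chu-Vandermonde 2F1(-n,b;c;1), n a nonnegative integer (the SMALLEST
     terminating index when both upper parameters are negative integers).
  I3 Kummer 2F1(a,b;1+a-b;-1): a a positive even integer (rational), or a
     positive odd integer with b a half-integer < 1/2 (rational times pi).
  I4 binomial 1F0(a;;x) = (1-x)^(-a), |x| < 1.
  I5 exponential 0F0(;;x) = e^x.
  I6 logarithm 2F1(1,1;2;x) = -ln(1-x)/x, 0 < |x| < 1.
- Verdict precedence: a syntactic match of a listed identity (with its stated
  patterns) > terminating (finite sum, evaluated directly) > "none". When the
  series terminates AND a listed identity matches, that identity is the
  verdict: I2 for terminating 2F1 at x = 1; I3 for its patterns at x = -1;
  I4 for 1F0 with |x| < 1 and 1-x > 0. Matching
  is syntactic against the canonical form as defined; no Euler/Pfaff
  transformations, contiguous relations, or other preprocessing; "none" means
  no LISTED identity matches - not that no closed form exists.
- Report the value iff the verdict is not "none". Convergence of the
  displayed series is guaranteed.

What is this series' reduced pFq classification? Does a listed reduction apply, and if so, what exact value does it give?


At argument \frac{3}{7}: a 1F0 with upper {\frac{1}{5}}, lower {-}, scaled by C = 1. Verdict: the binomial series (I4) fires (the 1F0 binomial series: exponent -1/5, x = \frac{3}{7}). Exact value: \left(\frac{4}{7}\right)^{-\frac{1}{5}}.

First insight: t_0 being 1, the parameter 3/4 appears in both the upper and lower lists and cancels (alongside the other common factor).
Ratio: r(k) = \frac{3}{7} * (k+\frac{1}{5}) / [(k+1)] - rational in k. x = \frac{3}{7}; t_0 = 1; negate the roots.


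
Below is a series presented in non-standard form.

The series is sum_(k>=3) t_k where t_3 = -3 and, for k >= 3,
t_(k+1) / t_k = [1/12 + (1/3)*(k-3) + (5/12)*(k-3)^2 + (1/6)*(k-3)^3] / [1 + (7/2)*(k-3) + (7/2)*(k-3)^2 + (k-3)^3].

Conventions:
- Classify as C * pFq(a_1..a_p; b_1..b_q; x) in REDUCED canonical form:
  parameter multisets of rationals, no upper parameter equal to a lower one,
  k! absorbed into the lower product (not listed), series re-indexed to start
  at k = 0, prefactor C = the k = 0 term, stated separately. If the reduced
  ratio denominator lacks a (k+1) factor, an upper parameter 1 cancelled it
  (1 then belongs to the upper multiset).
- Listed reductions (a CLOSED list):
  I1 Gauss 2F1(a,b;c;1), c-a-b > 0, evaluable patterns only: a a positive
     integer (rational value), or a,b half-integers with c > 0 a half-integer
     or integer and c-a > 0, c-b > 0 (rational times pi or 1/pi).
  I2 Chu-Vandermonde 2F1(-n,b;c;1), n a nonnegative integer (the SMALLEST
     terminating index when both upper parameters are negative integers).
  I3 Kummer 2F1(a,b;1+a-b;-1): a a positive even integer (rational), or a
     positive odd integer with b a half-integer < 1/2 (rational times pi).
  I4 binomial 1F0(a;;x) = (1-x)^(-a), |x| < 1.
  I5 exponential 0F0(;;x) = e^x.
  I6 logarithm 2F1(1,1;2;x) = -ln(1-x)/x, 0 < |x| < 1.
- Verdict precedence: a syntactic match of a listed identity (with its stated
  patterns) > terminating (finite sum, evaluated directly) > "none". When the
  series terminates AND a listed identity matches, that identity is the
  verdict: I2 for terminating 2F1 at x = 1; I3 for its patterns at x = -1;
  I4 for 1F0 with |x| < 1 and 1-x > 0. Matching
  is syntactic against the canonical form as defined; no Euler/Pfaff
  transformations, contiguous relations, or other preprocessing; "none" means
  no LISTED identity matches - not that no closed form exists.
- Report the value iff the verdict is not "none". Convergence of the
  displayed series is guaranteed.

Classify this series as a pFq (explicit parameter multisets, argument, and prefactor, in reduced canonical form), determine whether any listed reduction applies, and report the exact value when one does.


This is -3 * 2F1(1, 1; 2; 1/6) in reduced canonical form. Verdict: the logarithmic series (I6) fires (the logarithm: parameters (1,1;2), x = 1/6). Exact value: 18 * ln(5/6).

Key observation: x = (1/6) and the expanded ratio factors over Q; C = -3, roots give parameters.
Term ratio: r(k) = (1/6) * (k+1) (k+1) / [(k+2) (k+1)] ; factor over Q: parameters, x = (1/6), and C = -3.


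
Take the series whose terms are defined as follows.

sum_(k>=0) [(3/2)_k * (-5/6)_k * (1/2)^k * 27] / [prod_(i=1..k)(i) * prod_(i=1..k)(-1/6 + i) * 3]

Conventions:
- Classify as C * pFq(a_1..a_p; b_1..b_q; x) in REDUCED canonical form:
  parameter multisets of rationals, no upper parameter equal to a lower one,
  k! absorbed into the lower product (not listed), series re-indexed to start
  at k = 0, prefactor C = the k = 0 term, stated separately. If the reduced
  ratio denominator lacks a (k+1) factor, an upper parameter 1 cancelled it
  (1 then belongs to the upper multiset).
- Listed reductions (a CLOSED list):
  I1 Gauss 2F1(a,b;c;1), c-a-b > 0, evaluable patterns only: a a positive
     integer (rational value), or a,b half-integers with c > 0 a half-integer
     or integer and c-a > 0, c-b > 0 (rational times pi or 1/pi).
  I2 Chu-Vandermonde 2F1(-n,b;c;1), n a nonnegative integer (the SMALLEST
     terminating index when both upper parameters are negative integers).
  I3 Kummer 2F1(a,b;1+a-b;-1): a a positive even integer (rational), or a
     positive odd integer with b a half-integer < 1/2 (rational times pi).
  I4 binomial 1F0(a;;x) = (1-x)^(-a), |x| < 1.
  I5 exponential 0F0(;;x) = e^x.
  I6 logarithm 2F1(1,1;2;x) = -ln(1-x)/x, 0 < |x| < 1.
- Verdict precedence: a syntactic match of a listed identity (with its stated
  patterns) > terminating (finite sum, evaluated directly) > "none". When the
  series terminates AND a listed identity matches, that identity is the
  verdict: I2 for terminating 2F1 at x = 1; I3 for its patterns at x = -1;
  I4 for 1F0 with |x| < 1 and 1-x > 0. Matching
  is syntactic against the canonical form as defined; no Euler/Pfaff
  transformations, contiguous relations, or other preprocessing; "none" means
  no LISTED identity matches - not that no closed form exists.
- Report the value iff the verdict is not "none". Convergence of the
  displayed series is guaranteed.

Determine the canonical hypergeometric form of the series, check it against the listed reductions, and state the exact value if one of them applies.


Prefactor 9, argument 1/2: 2F1 with upper {-5/6, 3/2} over lower {5/6}. Verdict: none (x = 1/2): each listed identity misses the multisets {-5/6, 3/2} ; {5/6}.

Key observation: t_0 being 9, the product of the first k integers (C = 9) is k!.
Step ratio: r(k) = (1/2) * (k-5/6) (k+3/2) / [(k+5/6) (k+1)] - rational in k, leading ratio (1/2); with t_0 = 9, classification follows.


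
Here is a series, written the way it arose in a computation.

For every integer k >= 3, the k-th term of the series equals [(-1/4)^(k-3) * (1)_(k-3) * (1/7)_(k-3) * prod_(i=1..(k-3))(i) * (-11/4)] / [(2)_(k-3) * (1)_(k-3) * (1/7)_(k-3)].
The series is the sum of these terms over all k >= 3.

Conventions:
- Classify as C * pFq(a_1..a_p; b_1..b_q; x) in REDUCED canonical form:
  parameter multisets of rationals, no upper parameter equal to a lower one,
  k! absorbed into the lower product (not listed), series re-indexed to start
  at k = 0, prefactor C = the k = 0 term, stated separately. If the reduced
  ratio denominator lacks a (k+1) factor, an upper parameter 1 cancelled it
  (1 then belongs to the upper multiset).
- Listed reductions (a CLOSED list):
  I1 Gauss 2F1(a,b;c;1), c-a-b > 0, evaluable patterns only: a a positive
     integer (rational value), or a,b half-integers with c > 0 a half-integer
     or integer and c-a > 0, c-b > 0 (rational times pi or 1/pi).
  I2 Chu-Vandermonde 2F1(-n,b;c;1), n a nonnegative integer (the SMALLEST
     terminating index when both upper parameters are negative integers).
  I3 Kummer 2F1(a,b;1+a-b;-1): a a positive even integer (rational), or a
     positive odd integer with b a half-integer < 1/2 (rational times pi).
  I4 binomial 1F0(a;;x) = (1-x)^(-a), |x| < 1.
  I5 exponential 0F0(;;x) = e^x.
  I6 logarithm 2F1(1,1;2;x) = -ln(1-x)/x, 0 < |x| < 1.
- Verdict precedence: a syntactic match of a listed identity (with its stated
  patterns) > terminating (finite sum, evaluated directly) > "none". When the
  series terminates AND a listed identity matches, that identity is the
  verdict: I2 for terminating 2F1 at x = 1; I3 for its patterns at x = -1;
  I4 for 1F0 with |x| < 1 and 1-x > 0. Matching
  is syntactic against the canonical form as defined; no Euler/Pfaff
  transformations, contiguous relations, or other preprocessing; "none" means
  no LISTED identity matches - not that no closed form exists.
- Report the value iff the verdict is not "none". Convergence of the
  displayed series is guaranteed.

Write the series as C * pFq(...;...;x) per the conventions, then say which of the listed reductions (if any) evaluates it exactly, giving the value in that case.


Canonical form: C = -11/4 times 2F1 with upper {1, 1}, lower {2}, x = -1/4. Verdict (x = -1/4): the logarithmic series (I6) applies (the logarithm: parameters (1,1;2), x = -1/4). Its exact value is (-11) * ln(5/4).

Key observation: from the first term -11/4: (1)_k (C = -11/4) is k! itself.
Consecutive-term ratio: r(k) = (-1/4) * (k+1) (k+1) / [(k+2) (k+1)] - rational; roots negated = parameters, x = (-1/4), C = -11/4.


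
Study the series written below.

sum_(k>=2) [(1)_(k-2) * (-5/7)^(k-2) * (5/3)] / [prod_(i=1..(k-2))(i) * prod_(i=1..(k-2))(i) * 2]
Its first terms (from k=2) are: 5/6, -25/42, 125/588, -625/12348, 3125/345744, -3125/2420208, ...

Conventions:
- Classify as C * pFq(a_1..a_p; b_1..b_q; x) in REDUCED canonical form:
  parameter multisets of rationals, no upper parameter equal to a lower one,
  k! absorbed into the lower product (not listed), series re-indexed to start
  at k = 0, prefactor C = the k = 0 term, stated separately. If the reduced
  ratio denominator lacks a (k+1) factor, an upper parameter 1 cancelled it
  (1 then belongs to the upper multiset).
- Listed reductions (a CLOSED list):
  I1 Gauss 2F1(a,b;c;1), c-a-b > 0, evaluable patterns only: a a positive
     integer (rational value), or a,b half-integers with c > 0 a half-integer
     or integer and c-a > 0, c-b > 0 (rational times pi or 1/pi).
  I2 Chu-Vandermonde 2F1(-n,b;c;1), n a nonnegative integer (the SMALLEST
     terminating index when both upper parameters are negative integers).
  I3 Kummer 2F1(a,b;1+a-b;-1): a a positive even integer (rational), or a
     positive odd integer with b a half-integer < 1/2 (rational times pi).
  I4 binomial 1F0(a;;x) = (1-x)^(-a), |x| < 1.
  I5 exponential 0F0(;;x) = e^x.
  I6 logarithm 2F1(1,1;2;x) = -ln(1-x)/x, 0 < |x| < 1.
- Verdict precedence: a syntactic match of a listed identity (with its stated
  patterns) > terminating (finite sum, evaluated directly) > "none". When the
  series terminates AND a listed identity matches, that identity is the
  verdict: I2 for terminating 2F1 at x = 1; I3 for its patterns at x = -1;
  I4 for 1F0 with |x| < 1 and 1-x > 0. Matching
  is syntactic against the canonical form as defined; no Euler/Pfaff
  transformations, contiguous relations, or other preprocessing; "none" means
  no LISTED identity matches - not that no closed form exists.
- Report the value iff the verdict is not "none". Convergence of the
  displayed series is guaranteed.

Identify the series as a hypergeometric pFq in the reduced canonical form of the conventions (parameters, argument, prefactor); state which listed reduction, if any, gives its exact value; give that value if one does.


Canonical form: C = 5/6 times 0F0 with upper {-}, lower {-}, x = -5/7. Verdict at x = -5/7: exponential (I5) matches (the 0F0 exponential series at x = -5/7). Exact value: (5/6) * e^(-5/7).

The tell: with t_0 = 5/6, the lower running product (C = 5/6, x = -5/7) is a rising factorial.
Term ratio: r(k) = (-5/7) * 1 / [(k+1)] - poly over poly, x = (-5/7) from leading terms; C = 5/6 at k = 0.


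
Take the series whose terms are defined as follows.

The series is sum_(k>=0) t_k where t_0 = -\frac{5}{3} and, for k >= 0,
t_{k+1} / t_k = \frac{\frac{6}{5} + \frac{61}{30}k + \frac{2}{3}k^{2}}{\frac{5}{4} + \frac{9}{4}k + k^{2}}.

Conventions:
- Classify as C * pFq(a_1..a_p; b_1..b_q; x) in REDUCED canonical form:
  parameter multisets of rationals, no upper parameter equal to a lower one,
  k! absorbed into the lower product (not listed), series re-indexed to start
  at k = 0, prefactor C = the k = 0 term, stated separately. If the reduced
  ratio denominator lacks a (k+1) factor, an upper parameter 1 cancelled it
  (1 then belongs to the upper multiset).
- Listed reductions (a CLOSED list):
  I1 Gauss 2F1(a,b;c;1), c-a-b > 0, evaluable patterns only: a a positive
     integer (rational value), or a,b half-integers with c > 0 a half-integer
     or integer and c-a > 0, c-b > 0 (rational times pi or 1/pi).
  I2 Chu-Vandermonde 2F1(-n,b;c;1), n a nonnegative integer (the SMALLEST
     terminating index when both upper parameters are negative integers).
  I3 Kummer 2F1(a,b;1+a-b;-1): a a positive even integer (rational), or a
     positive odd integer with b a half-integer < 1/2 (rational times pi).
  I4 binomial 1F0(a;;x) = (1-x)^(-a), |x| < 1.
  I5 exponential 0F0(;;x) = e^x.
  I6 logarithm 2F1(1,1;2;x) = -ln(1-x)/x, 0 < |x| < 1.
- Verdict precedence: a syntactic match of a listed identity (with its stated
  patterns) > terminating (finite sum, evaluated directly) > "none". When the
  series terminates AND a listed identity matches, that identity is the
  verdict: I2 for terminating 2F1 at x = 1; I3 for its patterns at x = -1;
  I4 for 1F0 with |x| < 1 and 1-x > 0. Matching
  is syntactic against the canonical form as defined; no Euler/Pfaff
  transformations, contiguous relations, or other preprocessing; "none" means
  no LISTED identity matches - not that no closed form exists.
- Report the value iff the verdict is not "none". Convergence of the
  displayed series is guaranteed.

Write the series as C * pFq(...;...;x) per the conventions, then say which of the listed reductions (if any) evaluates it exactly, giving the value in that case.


At argument \frac{2}{3}: a 2F1 with upper {\frac{4}{5}, \frac{9}{4}}, lower {\frac{5}{4}}, scaled by C = -\frac{5}{3}. Verdict: no listed reduction: x = \frac{2}{3} and upper {\frac{4}{5}, \frac{9}{4}} fail every I1-I6 pattern.

Key step: from the first term -\frac{5}{3}: the expanded ratio factors over Q; C = -5/3, x = 2/3, roots give parameters.
Consecutive-term ratio: r(k) = \frac{2}{3} * (k+\frac{4}{5}) (k+\frac{9}{4}) / [(k+\frac{5}{4}) (k+1)] - rational in k. x = \frac{2}{3}; t_0 = -\frac{5}{3}; negate the roots.


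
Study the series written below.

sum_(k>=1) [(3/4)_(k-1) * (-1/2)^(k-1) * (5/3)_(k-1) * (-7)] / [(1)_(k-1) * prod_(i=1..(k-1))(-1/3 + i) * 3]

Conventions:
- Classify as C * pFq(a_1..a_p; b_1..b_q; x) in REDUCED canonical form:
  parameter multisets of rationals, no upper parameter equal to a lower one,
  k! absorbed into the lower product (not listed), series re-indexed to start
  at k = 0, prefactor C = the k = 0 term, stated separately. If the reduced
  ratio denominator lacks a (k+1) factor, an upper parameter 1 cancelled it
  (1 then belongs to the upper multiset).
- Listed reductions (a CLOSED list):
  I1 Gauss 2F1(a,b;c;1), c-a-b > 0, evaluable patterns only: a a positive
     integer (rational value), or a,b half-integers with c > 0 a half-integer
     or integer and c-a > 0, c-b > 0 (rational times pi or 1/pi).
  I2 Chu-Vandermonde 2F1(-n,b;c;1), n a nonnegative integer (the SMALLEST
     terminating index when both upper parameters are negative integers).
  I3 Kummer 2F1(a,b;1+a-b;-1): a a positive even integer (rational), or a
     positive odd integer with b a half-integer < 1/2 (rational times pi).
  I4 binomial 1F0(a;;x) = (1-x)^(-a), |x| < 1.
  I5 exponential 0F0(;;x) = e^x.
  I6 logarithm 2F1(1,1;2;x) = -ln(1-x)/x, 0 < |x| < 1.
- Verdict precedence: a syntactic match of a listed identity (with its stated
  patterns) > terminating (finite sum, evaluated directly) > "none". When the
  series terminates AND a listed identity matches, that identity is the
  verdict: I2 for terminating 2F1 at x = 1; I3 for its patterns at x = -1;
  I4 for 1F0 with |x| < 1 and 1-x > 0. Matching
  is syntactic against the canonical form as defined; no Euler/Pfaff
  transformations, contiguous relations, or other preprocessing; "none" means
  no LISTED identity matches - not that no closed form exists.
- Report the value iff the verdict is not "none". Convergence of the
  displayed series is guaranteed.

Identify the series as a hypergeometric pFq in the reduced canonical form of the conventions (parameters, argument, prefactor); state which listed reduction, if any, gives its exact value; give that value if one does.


First insight: from the first term -7/3: the lower running product (prefactor -7/3) is a rising factorial.
Term ratio: r(k) = (-1/2) * (k+3/4) (k+5/3) / [(k+2/3) (k+1)] ; factor over Q: parameters, x = (-1/2), and C = -7/3.

Classification (C = -7/3): 2F1 with upper {3/4, 5/3}, lower {2/3}, argument x = -1/2. Verdict: none - at argument -1/2 the multisets {3/4, 5/3} ; {2/3} match no listed identity.


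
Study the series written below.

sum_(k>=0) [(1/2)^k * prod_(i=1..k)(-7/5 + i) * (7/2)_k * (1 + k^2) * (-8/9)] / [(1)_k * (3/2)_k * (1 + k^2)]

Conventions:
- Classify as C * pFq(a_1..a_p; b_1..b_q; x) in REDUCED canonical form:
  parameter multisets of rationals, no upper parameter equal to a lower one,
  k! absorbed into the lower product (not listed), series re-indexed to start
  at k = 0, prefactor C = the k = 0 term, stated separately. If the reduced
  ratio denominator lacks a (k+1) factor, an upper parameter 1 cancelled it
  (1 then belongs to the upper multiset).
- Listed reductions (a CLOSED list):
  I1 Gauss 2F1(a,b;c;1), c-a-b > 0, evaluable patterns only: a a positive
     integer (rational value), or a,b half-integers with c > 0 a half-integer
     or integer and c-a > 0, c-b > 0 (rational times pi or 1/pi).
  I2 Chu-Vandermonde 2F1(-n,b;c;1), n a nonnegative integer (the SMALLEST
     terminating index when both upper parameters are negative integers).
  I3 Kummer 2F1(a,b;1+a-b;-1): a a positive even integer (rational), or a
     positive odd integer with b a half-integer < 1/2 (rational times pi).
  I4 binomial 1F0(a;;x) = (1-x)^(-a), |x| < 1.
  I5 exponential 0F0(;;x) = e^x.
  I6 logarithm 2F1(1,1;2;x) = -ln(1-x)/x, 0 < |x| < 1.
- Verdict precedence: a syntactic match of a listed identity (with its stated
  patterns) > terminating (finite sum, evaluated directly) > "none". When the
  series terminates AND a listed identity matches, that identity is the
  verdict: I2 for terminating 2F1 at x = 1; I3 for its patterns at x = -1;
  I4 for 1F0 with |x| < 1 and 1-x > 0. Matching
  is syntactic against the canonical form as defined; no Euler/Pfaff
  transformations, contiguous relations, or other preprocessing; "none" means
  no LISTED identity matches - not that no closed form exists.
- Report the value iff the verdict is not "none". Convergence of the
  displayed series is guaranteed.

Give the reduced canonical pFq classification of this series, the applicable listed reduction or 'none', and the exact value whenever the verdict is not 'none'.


Classification (C = -8/9): 2F1 with upper {-2/5, 7/2}, lower {3/2}, argument x = 1/2. Verdict: none - at argument 1/2 the multisets {-2/5, 7/2} ; {3/2} match no listed identity.

Structural cue: x = (1/2) and the running product (C = -8/9) telescopes to a rising factorial.
Step ratio: r(k) = (1/2) * (k-2/5) (k+7/2) / [(k+3/2) (k+1)] - rational in k. x = (1/2); t_0 = -8/9; negate the roots.
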